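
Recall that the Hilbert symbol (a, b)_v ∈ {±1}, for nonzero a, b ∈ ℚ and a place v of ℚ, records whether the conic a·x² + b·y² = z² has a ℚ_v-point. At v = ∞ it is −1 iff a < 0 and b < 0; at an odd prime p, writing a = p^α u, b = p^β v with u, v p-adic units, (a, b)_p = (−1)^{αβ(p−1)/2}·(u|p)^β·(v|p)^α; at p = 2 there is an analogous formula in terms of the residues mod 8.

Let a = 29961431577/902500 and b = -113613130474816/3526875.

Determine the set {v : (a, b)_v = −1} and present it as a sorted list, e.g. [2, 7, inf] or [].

[11, 19]

Mod squares: a ≡ 2233, b ≡ -2927463. Check v ∈ {∞, 2, 3, 5, 7, 11, 17, 19, 23, 29, 31, 37}.
v=37: a=37^2·(≡13), b=37^2·(≡14) mod 37; (13|37)=-1, (14|37)=-1; (−1)^{2·2·18}·(-1)^2·(-1)^2 = +1.
v=29: a=29^1·(≡3), b=29^1·(≡17) mod 29; (3|29)=-1, (17|29)=-1; (−1)^{1·1·14}·(-1)^1·(-1)^1 = +1.
v=∞: 2233 > 0 and -2927463 < 0  ⇒  (a,b)_∞ = +1.
v=23: a=23^0·(≡1), b=23^1·(≡16) mod 23; (1|23)=+1, (16|23)=+1; (−1)^{0·1·11}·(+1)^1·(+1)^0 = +1.
v=3: a=3^4·(≡1), b=3^-3·(≡1) mod 3; (1|3)=+1, (1|3)=+1; (−1)^{4·-3·1}·(+1)^-3·(+1)^4 = +1.
v=19: a=19^-2·(≡18), b=19^-1·(≡15) mod 19; (18|19)=-1, (15|19)=-1; (−1)^{-2·-1·9}·(-1)^-1·(-1)^-2 = -1.
v=17: a=17^0·(≡11), b=17^2·(≡7) mod 17; (11|17)=-1, (7|17)=-1; (−1)^{0·2·8}·(-1)^2·(-1)^0 = +1.
v=7: a=7^1·(≡4), b=7^1·(≡5) mod 7; (4|7)=+1, (5|7)=-1; (−1)^{1·1·3}·(+1)^1·(-1)^1 = +1.
v=2: v_2(a)=-2, v_2(b)=6; units ≡ 1, 1 (mod 8); ε·ε+αω+βω = 0·0+-2·0+6·0 ≡ 0  ⇒  (a,b)_2 = +1.
v=31: a=31^0·(≡2), b=31^2·(≡23) mod 31; (2|31)=+1, (23|31)=-1; (−1)^{0·2·15}·(+1)^2·(-1)^0 = +1.
v=5: a=5^-4·(≡3), b=5^-4·(≡3) mod 5; (3|5)=-1, (3|5)=-1; (−1)^{-4·-4·2}·(-1)^-4·(-1)^-4 = +1.
v=11: a=11^3·(≡9), b=11^-1·(≡9) mod 11; (9|11)=+1, (9|11)=+1; (−1)^{3·-1·5}·(+1)^-1·(+1)^3 = -1.
|Ram(2233, -2927463)| = 2, even; anisotropic at {11, 19}.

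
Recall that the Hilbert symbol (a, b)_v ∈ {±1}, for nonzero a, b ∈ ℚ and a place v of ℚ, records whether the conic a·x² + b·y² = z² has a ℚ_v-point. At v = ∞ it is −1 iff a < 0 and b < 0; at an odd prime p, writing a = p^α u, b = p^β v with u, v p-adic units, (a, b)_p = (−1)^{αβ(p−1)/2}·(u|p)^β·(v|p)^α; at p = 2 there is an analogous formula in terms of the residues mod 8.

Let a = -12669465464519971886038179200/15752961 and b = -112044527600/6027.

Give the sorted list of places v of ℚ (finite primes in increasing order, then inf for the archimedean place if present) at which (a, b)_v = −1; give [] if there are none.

[2, 19, 31, inf]

(a, b) ≡ (-73718, -67773) mod (ℚ^×)²; places V = {2, 3, 5, 7, 19, 23, 29, 31, 37, 41, ∞}.
(a,b)_41: α=1, u≡15; β=-1, v≡34 (mod 41); (15|41)=-1, (34|41)=-1; sign (−1)^0·-1^-1·-1^1 = +1.
(a,b)_2: α=7, β=4; u≡5, v≡3 (mod 8); ε(u)ε(v)=0·1, αω(v)=7·1, βω(u)=4·1; sum ≡ 1  ⇒  -1.
(a,b)_37: α=2, u≡13; β=0, v≡34 (mod 37); (13|37)=-1, (34|37)=+1; sign (−1)^0·-1^0·+1^2 = +1.
(a,b)_3: α=-8, u≡1; β=-1, v≡2 (mod 3); (1|3)=+1, (2|3)=-1; sign (−1)^0·+1^-1·-1^-8 = +1.
(a,b)_7: α=-4, u≡3; β=-2, v≡4 (mod 7); (3|7)=-1, (4|7)=+1; sign (−1)^0·-1^-2·+1^-4 = +1.
(a,b)_19: α=2, u≡3; β=1, v≡16 (mod 19); (3|19)=-1, (16|19)=+1; sign (−1)^0·-1^1·+1^2 = -1.
(a,b)_23: α=4, u≡21; β=2, v≡1 (mod 23); (21|23)=-1, (1|23)=+1; sign (−1)^0·-1^2·+1^4 = +1.
(a,b)_5: α=2, u≡2; β=2, v≡3 (mod 5); (2|5)=-1, (3|5)=-1; sign (−1)^0·-1^2·-1^2 = +1.
(a,b)_29: α=3, u≡19; β=1, v≡17 (mod 29); (19|29)=-1, (17|29)=-1; sign (−1)^0·-1^1·-1^3 = +1.
(a,b)_∞: sgn(-73718)=−, sgn(-67773)=−, so -1.
(a,b)_31: α=5, u≡25; β=2, v≡23 (mod 31); (25|31)=+1, (23|31)=-1; sign (−1)^0·+1^2·-1^5 = -1.
|Ram(-73718, -67773)| = 4, even; anisotropic at {2, 19, 31, ∞}.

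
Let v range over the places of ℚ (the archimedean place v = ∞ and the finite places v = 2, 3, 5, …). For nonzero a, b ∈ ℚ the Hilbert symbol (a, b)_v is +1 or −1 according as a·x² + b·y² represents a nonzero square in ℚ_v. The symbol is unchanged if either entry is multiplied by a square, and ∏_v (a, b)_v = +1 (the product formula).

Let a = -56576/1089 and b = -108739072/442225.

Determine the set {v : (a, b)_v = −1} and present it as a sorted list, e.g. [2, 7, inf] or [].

[13, inf]

Mod squares: a ≡ -221, b ≡ -442. Check v ∈ {∞, 2, 3, 5, 7, 11, 13, 17, 19, 31}.
v=31: a=31^0·(≡23), b=31^2·(≡6) mod 31; (23|31)=-1, (6|31)=-1; (−1)^{0·2·15}·(-1)^2·(-1)^0 = +1.
v=∞: -221 < 0 and -442 < 0  ⇒  (a,b)_∞ = -1.
v=3: a=3^-2·(≡1), b=3^0·(≡2) mod 3; (1|3)=+1, (2|3)=-1; (−1)^{-2·0·1}·(+1)^0·(-1)^-2 = +1.
v=2: v_2(a)=8, v_2(b)=9; units ≡ 3, 3 (mod 8); ε·ε+αω+βω = 1·1+8·1+9·1 ≡ 0  ⇒  (a,b)_2 = +1.
v=19: a=19^0·(≡1), b=19^-2·(≡2) mod 19; (1|19)=+1, (2|19)=-1; (−1)^{0·-2·9}·(+1)^-2·(-1)^0 = +1.
v=17: a=17^1·(≡4), b=17^1·(≡1) mod 17; (4|17)=+1, (1|17)=+1; (−1)^{1·1·8}·(+1)^1·(+1)^1 = +1.
v=11: a=11^-2·(≡7), b=11^0·(≡3) mod 11; (7|11)=-1, (3|11)=+1; (−1)^{-2·0·5}·(-1)^0·(+1)^-2 = +1.
v=5: a=5^0·(≡1), b=5^-2·(≡2) mod 5; (1|5)=+1, (2|5)=-1; (−1)^{0·-2·2}·(+1)^-2·(-1)^0 = +1.
v=13: a=13^1·(≡12), b=13^1·(≡5) mod 13; (12|13)=+1, (5|13)=-1; (−1)^{1·1·6}·(+1)^1·(-1)^1 = -1.
v=7: a=7^0·(≡3), b=7^-2·(≡3) mod 7; (3|7)=-1, (3|7)=-1; (−1)^{0·-2·3}·(-1)^-2·(-1)^0 = +1.
(-221, -442 / ℚ) ramifies at {13, ∞}: a division algebra.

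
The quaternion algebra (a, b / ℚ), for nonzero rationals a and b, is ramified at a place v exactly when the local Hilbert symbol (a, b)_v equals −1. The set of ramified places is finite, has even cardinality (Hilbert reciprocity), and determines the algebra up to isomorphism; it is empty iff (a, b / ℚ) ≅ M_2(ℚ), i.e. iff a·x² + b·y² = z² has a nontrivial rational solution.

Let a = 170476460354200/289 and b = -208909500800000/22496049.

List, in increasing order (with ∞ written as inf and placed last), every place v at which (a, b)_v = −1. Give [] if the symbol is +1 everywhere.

[5, 11]

(a, b) ≡ (22, -455) mod (ℚ^×)²; places V = {2, 3, 5, 7, 11, 13, 17, 19, 23, 31, ∞}.
(a,b)_3: α=0, u≡1; β=-4, v≡1 (mod 3); (1|3)=+1, (1|3)=+1; sign (−1)^0·+1^-4·+1^0 = +1.
(a,b)_2: α=3, β=10; u≡3, v≡1 (mod 8); ε(u)ε(v)=1·0, αω(v)=3·0, βω(u)=10·1; sum ≡ 0  ⇒  +1.
(a,b)_23: α=2, u≡20; β=0, v≡11 (mod 23); (20|23)=-1, (11|23)=-1; sign (−1)^0·-1^0·-1^2 = +1.
(a,b)_5: α=2, u≡2; β=5, v≡1 (mod 5); (2|5)=-1, (1|5)=+1; sign (−1)^0·-1^5·+1^2 = -1.
(a,b)_17: α=-2, u≡14; β=-2, v≡16 (mod 17); (14|17)=-1, (16|17)=+1; sign (−1)^0·-1^-2·+1^-2 = +1.
(a,b)_31: α=0, u≡22; β=-2, v≡10 (mod 31); (22|31)=-1, (10|31)=+1; sign (−1)^0·-1^-2·+1^0 = +1.
(a,b)_7: α=4, u≡2; β=3, v≡5 (mod 7); (2|7)=+1, (5|7)=-1; sign (−1)^0·+1^3·-1^4 = +1.
(a,b)_11: α=1, u≡6; β=4, v≡10 (mod 11); (6|11)=-1, (10|11)=-1; sign (−1)^0·-1^4·-1^1 = -1.
(a,b)_19: α=2, u≡15; β=0, v≡6 (mod 19); (15|19)=-1, (6|19)=+1; sign (−1)^0·-1^0·+1^2 = +1.
(a,b)_∞: sgn(22)=+, sgn(-455)=−, so +1.
(a,b)_13: α=2, u≡4; β=1, v≡1 (mod 13); (4|13)=+1, (1|13)=+1; sign (−1)^0·+1^1·+1^2 = +1.
(22, -455 / ℚ) ramifies at {5, 11}: a division algebra.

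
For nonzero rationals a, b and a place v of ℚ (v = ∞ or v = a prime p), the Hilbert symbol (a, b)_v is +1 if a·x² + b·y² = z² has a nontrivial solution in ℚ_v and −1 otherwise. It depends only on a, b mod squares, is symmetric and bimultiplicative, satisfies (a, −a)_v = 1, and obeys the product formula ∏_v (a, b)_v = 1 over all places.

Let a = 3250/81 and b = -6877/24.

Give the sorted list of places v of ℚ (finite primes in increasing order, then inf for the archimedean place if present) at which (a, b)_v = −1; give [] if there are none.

[5, 13]

(a, b) ≡ (130, -78) mod (ℚ^×)²; places V = {2, 3, 5, 13, 23, ∞}.
(a,b)_2: α=1, β=-3; u≡1, v≡1 (mod 8); ε(u)ε(v)=0·0, αω(v)=1·0, βω(u)=-3·0; sum ≡ 0  ⇒  +1.
(a,b)_13: α=1, u≡1; β=1, v≡11 (mod 13); (1|13)=+1, (11|13)=-1; sign (−1)^0·+1^1·-1^1 = -1.
(a,b)_3: α=-4, u≡1; β=-1, v≡1 (mod 3); (1|3)=+1, (1|3)=+1; sign (−1)^0·+1^-1·+1^-4 = +1.
(a,b)_5: α=3, u≡1; β=0, v≡2 (mod 5); (1|5)=+1, (2|5)=-1; sign (−1)^0·+1^0·-1^3 = -1.
(a,b)_∞: sgn(130)=+, sgn(-78)=−, so +1.
(a,b)_23: α=0, u≡14; β=2, v≡10 (mod 23); (14|23)=-1, (10|23)=-1; sign (−1)^0·-1^2·-1^0 = +1.
|Ram(130, -78)| = 2, even; anisotropic at {5, 13}.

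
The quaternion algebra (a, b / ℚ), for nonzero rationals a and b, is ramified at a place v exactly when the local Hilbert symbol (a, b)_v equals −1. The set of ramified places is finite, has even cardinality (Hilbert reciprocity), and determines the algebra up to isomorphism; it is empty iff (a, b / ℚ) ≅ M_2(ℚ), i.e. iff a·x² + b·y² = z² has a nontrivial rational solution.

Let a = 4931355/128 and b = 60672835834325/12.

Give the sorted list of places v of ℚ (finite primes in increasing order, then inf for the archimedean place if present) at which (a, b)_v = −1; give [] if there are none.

[2, 3]

Mod squares: a ≡ 81510, b ≡ 8151. Check v ∈ {∞, 2, 3, 5, 11, 13, 19}.
v=∞: 81510 > 0 and 8151 > 0  ⇒  (a,b)_∞ = +1.
v=13: a=13^1·(≡9), b=13^3·(≡4) mod 13; (9|13)=+1, (4|13)=+1; (−1)^{1·3·6}·(+1)^3·(+1)^1 = +1.
v=19: a=19^1·(≡18), b=19^3·(≡4) mod 19; (18|19)=-1, (4|19)=+1; (−1)^{1·3·9}·(-1)^3·(+1)^1 = +1.
v=5: a=5^1·(≡2), b=5^2·(≡4) mod 5; (2|5)=-1, (4|5)=+1; (−1)^{1·2·2}·(-1)^2·(+1)^1 = +1.
v=11: a=11^3·(≡6), b=11^5·(≡1) mod 11; (6|11)=-1, (1|11)=+1; (−1)^{3·5·5}·(-1)^5·(+1)^3 = +1.
v=3: a=3^1·(≡2), b=3^-1·(≡2) mod 3; (2|3)=-1, (2|3)=-1; (−1)^{1·-1·1}·(-1)^-1·(-1)^1 = -1.
v=2: v_2(a)=-7, v_2(b)=-2; units ≡ 3, 7 (mod 8); ε·ε+αω+βω = 1·1+-7·0+-2·1 ≡ 1  ⇒  (a,b)_2 = -1.
(81510, 8151 / ℚ) ramifies at {2, 3}: a division algebra.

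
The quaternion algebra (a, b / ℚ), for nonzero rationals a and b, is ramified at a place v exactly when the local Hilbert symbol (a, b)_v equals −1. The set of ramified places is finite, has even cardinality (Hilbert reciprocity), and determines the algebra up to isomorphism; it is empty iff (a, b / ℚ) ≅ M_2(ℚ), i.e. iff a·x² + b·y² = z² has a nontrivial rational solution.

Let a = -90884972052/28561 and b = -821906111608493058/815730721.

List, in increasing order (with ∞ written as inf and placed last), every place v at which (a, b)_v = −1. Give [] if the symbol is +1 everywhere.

[7, 23, 31, inf]

(a, b) ≡ (-5957, -1108002) mod (ℚ^×)²; places V = {2, 3, 7, 13, 23, 31, 37, ∞}.
(a,b)_37: α=1, u≡24; β=1, v≡19 (mod 37); (24|37)=-1, (19|37)=-1; sign (−1)^0·-1^1·-1^1 = +1.
(a,b)_23: α=1, u≡10; β=1, v≡7 (mod 23); (10|23)=-1, (7|23)=-1; sign (−1)^1·-1^1·-1^1 = -1.
(a,b)_2: α=2, β=1; u≡3, v≡7 (mod 8); ε(u)ε(v)=1·1, αω(v)=2·0, βω(u)=1·1; sum ≡ 0  ⇒  +1.
(a,b)_7: α=3, u≡5; β=7, v≡6 (mod 7); (5|7)=-1, (6|7)=-1; sign (−1)^1·-1^7·-1^3 = -1.
(a,b)_3: α=4, u≡1; β=9, v≡2 (mod 3); (1|3)=+1, (2|3)=-1; sign (−1)^0·+1^9·-1^4 = +1.
(a,b)_∞: sgn(-5957)=−, sgn(-1108002)=−, so -1.
(a,b)_13: α=-4, u≡9; β=-8, v≡9 (mod 13); (9|13)=+1, (9|13)=+1; sign (−1)^0·+1^-8·+1^-4 = +1.
(a,b)_31: α=2, u≡29; β=3, v≡7 (mod 31); (29|31)=-1, (7|31)=+1; sign (−1)^0·-1^3·+1^2 = -1.
|Ram(-5957, -1108002)| = 4, even; anisotropic at {7, 23, 31, ∞}.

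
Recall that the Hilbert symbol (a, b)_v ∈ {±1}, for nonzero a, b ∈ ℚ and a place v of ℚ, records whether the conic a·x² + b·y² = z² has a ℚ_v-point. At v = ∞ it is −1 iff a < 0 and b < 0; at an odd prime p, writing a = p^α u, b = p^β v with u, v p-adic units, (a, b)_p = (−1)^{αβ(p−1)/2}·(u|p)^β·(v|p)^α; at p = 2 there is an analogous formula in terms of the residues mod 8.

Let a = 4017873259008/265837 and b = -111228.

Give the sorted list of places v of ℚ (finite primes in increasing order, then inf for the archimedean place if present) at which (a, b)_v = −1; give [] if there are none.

Mod squares: a ≡ 58786, b ≡ -27807. Check v ∈ {∞, 2, 3, 7, 11, 13, 17, 19, 23, 31}.
v=3: a=3^8·(≡1), b=3^1·(≡1) mod 3; (1|3)=+1, (1|3)=+1; (−1)^{8·1·1}·(+1)^1·(+1)^8 = +1.
v=19: a=19^1·(≡16), b=19^0·(≡17) mod 19; (16|19)=+1, (17|19)=+1; (−1)^{1·0·9}·(+1)^0·(+1)^1 = +1.
v=7: a=7^1·(≡3), b=7^0·(≡2) mod 7; (3|7)=-1, (2|7)=+1; (−1)^{1·0·3}·(-1)^0·(+1)^1 = +1.
v=13: a=13^-3·(≡6), b=13^1·(≡11) mod 13; (6|13)=-1, (11|13)=-1; (−1)^{-3·1·6}·(-1)^1·(-1)^-3 = +1.
v=23: a=23^2·(≡15), b=23^1·(≡17) mod 23; (15|23)=-1, (17|23)=-1; (−1)^{2·1·11}·(-1)^1·(-1)^2 = -1.
v=31: a=31^0·(≡7), b=31^1·(≡8) mod 31; (7|31)=+1, (8|31)=+1; (−1)^{0·1·15}·(+1)^1·(+1)^0 = +1.
v=∞: 58786 > 0 and -27807 < 0  ⇒  (a,b)_∞ = +1.
v=2: v_2(a)=9, v_2(b)=2; units ≡ 1, 1 (mod 8); ε·ε+αω+βω = 0·0+9·0+2·0 ≡ 0  ⇒  (a,b)_2 = +1.
v=11: a=11^-2·(≡6), b=11^0·(≡4) mod 11; (6|11)=-1, (4|11)=+1; (−1)^{-2·0·5}·(-1)^0·(+1)^-2 = +1.
v=17: a=17^1·(≡10), b=17^0·(≡3) mod 17; (10|17)=-1, (3|17)=-1; (−1)^{1·0·8}·(-1)^0·(-1)^1 = -1.
Ram(58786, -27807) = {17, 23}; no ℚ_17-point on the conic.

[17, 23]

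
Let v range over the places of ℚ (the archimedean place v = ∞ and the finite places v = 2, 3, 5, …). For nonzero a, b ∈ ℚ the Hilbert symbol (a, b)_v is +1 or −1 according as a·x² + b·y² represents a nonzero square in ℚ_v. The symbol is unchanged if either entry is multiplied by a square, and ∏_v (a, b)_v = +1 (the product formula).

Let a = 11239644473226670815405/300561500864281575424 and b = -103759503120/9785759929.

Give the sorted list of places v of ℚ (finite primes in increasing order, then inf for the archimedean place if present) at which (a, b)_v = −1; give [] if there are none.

[3, 13]

Mod squares: a ≡ 5, b ≡ -3705. Check v ∈ {∞, 2, 3, 5, 7, 11, 13, 17, 19, 23, 47}.
v=2: v_2(a)=-18, v_2(b)=4; units ≡ 5, 7 (mod 8); ε·ε+αω+βω = 0·1+-18·0+4·1 ≡ 0  ⇒  (a,b)_2 = +1.
v=∞: 5 > 0 and -3705 < 0  ⇒  (a,b)_∞ = +1.
v=47: a=47^2·(≡13), b=47^0·(≡7) mod 47; (13|47)=-1, (7|47)=+1; (−1)^{2·0·23}·(-1)^0·(+1)^2 = +1.
v=11: a=11^-4·(≡1), b=11^-2·(≡8) mod 11; (1|11)=+1, (8|11)=-1; (−1)^{-4·-2·5}·(+1)^-2·(-1)^-4 = +1.
v=23: a=23^-8·(≡17), b=23^-4·(≡17) mod 23; (17|23)=-1, (17|23)=-1; (−1)^{-8·-4·11}·(-1)^-4·(-1)^-8 = +1.
v=13: a=13^2·(≡2), b=13^1·(≡4) mod 13; (2|13)=-1, (4|13)=+1; (−1)^{2·1·6}·(-1)^1·(+1)^2 = -1.
v=5: a=5^1·(≡4), b=5^1·(≡4) mod 5; (4|5)=+1, (4|5)=+1; (−1)^{1·1·2}·(+1)^1·(+1)^1 = +1.
v=19: a=19^2·(≡7), b=19^1·(≡14) mod 19; (7|19)=+1, (14|19)=-1; (−1)^{2·1·9}·(+1)^1·(-1)^2 = +1.
v=7: a=7^10·(≡6), b=7^4·(≡3) mod 7; (6|7)=-1, (3|7)=-1; (−1)^{10·4·3}·(-1)^4·(-1)^10 = +1.
v=17: a=17^0·(≡14), b=17^-2·(≡1) mod 17; (14|17)=-1, (1|17)=+1; (−1)^{0·-2·8}·(-1)^-2·(+1)^0 = +1.
v=3: a=3^10·(≡2), b=3^7·(≡1) mod 3; (2|3)=-1, (1|3)=+1; (−1)^{10·7·1}·(-1)^7·(+1)^10 = -1.
|Ram(5, -3705)| = 2, even; anisotropic at {3, 13}.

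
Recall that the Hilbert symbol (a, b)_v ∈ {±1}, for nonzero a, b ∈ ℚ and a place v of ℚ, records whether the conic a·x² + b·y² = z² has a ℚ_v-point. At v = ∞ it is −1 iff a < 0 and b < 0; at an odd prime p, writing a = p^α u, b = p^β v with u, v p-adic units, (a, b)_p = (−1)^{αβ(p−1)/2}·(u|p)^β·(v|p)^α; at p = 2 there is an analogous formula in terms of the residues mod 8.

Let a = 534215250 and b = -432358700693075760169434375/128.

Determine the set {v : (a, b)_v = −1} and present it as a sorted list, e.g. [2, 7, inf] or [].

(a, b) ≡ (263810, -8510) mod (ℚ^×)²; places V = {2, 3, 5, 13, 17, 23, 31, 37, ∞}.
(a,b)_13: α=0, u≡10; β=2, v≡6 (mod 13); (10|13)=+1, (6|13)=-1; sign (−1)^0·+1^2·-1^0 = +1.
(a,b)_2: α=1, β=-7; u≡1, v≡1 (mod 8); ε(u)ε(v)=0·0, αω(v)=1·0, βω(u)=-7·0; sum ≡ 0  ⇒  +1.
(a,b)_3: α=4, u≡2; β=14, v≡1 (mod 3); (2|3)=-1, (1|3)=+1; sign (−1)^0·-1^14·+1^4 = +1.
(a,b)_31: α=1, u≡5; β=2, v≡27 (mod 31); (5|31)=+1, (27|31)=-1; sign (−1)^0·+1^2·-1^1 = -1.
(a,b)_∞: sgn(263810)=+, sgn(-8510)=−, so +1.
(a,b)_5: α=3, u≡2; β=5, v≡2 (mod 5); (2|5)=-1, (2|5)=-1; sign (−1)^0·-1^5·-1^3 = +1.
(a,b)_37: α=1, u≡36; β=3, v≡15 (mod 37); (36|37)=+1, (15|37)=-1; sign (−1)^0·+1^3·-1^1 = -1.
(a,b)_23: α=1, u≡16; β=3, v≡21 (mod 23); (16|23)=+1, (21|23)=-1; sign (−1)^1·+1^3·-1^1 = +1.
(a,b)_17: α=0, u≡8; β=2, v≡11 (mod 17); (8|17)=+1, (11|17)=-1; sign (−1)^0·+1^2·-1^0 = +1.
Ram(263810, -8510) = {31, 37}; no ℚ_31-point on the conic.

[31, 37]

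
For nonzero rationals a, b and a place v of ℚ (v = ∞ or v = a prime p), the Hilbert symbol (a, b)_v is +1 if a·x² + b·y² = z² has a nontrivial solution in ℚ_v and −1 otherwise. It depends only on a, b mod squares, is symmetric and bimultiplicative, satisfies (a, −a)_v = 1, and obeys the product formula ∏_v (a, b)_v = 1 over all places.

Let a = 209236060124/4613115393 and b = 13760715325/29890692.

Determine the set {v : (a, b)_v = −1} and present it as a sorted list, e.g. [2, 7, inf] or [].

[7, 37]

Mod squares: a ≡ 127687, b ≡ 629. Check v ∈ {∞, 2, 3, 5, 7, 13, 17, 19, 29, 37}.
v=37: a=37^1·(≡3), b=37^1·(≡18) mod 37; (3|37)=+1, (18|37)=-1; (−1)^{1·1·18}·(+1)^1·(-1)^1 = -1.
v=2: v_2(a)=2, v_2(b)=-2; units ≡ 7, 5 (mod 8); ε·ε+αω+βω = 1·0+2·1+-2·0 ≡ 0  ⇒  (a,b)_2 = +1.
v=19: a=19^-2·(≡6), b=19^2·(≡2) mod 19; (6|19)=+1, (2|19)=-1; (−1)^{-2·2·9}·(+1)^2·(-1)^-2 = +1.
v=3: a=3^-2·(≡1), b=3^-2·(≡2) mod 3; (1|3)=+1, (2|3)=-1; (−1)^{-2·-2·1}·(+1)^-2·(-1)^-2 = +1.
v=5: a=5^0·(≡3), b=5^2·(≡4) mod 5; (3|5)=-1, (4|5)=+1; (−1)^{0·2·2}·(-1)^2·(+1)^0 = +1.
v=13: a=13^2·(≡4), b=13^-2·(≡2) mod 13; (4|13)=+1, (2|13)=-1; (−1)^{2·-2·6}·(+1)^-2·(-1)^2 = +1.
v=17: a=17^-5·(≡6), b=17^-3·(≡3) mod 17; (6|17)=-1, (3|17)=-1; (−1)^{-5·-3·8}·(-1)^-3·(-1)^-5 = +1.
v=∞: 127687 > 0 and 629 > 0  ⇒  (a,b)_∞ = +1.
v=7: a=7^3·(≡3), b=7^2·(≡3) mod 7; (3|7)=-1, (3|7)=-1; (−1)^{3·2·3}·(-1)^2·(-1)^3 = -1.
v=29: a=29^3·(≡1), b=29^2·(≡6) mod 29; (1|29)=+1, (6|29)=+1; (−1)^{3·2·14}·(+1)^2·(+1)^3 = +1.
|Ram(127687, 629)| = 2, even; anisotropic at {7, 37}.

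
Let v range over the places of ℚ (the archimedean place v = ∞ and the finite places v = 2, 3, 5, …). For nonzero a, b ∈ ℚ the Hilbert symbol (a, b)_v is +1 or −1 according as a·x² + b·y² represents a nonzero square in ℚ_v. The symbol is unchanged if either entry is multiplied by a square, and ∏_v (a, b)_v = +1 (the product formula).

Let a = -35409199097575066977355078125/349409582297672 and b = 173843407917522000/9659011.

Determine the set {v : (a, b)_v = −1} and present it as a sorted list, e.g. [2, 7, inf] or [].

Mod squares: a ≡ -42, b ≡ 95. Check v ∈ {∞, 2, 3, 5, 7, 13, 19, 23, 29, 31}.
v=5: a=5^8·(≡3), b=5^3·(≡1) mod 5; (3|5)=-1, (1|5)=+1; (−1)^{8·3·2}·(-1)^3·(+1)^8 = -1.
v=19: a=19^0·(≡2), b=19^-1·(≡6) mod 19; (2|19)=-1, (6|19)=+1; (−1)^{0·-1·9}·(-1)^-1·(+1)^0 = -1.
v=13: a=13^-2·(≡10), b=13^0·(≡9) mod 13; (10|13)=+1, (9|13)=+1; (−1)^{-2·0·6}·(+1)^0·(+1)^-2 = +1.
v=31: a=31^-4·(≡18), b=31^-2·(≡19) mod 31; (18|31)=+1, (19|31)=+1; (−1)^{-4·-2·15}·(+1)^-2·(+1)^-4 = +1.
v=3: a=3^27·(≡1), b=3^16·(≡2) mod 3; (1|3)=+1, (2|3)=-1; (−1)^{27·16·1}·(+1)^16·(-1)^27 = -1.
v=7: a=7^5·(≡4), b=7^4·(≡4) mod 7; (4|7)=+1, (4|7)=+1; (−1)^{5·4·3}·(+1)^4·(+1)^5 = +1.
v=∞: -42 < 0 and 95 > 0  ⇒  (a,b)_∞ = +1.
v=2: v_2(a)=-3, v_2(b)=4; units ≡ 3, 7 (mod 8); ε·ε+αω+βω = 1·1+-3·0+4·1 ≡ 1  ⇒  (a,b)_2 = -1.
v=23: a=23^-4·(≡9), b=23^-2·(≡1) mod 23; (9|23)=+1, (1|23)=+1; (−1)^{-4·-2·11}·(+1)^-2·(+1)^-4 = +1.
v=29: a=29^4·(≡9), b=29^2·(≡12) mod 29; (9|29)=+1, (12|29)=-1; (−1)^{4·2·14}·(+1)^2·(-1)^4 = +1.
(-42, 95 / ℚ) ramifies at {2, 3, 5, 19}: a division algebra.

[2, 3, 5, 19]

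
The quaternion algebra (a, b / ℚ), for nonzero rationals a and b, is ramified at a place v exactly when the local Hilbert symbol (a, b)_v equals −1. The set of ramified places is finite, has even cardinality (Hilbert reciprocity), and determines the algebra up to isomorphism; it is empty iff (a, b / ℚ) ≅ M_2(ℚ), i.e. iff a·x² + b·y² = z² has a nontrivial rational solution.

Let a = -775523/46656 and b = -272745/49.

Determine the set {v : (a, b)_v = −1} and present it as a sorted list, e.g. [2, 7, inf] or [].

[5, 11, 17, inf]

Mod squares: a ≡ -323, b ≡ -30305. Check v ∈ {∞, 2, 3, 5, 7, 11, 17, 19, 29}.
v=29: a=29^0·(≡1), b=29^1·(≡1) mod 29; (1|29)=+1, (1|29)=+1; (−1)^{0·1·14}·(+1)^1·(+1)^0 = +1.
v=7: a=7^4·(≡6), b=7^-2·(≡3) mod 7; (6|7)=-1, (3|7)=-1; (−1)^{4·-2·3}·(-1)^-2·(-1)^4 = +1.
v=∞: -323 < 0 and -30305 < 0  ⇒  (a,b)_∞ = -1.
v=19: a=19^1·(≡3), b=19^1·(≡6) mod 19; (3|19)=-1, (6|19)=+1; (−1)^{1·1·9}·(-1)^1·(+1)^1 = +1.
v=5: a=5^0·(≡2), b=5^1·(≡4) mod 5; (2|5)=-1, (4|5)=+1; (−1)^{0·1·2}·(-1)^1·(+1)^0 = -1.
v=2: v_2(a)=-6, v_2(b)=0; units ≡ 5, 7 (mod 8); ε·ε+αω+βω = 0·1+-6·0+0·1 ≡ 0  ⇒  (a,b)_2 = +1.
v=17: a=17^1·(≡16), b=17^0·(≡7) mod 17; (16|17)=+1, (7|17)=-1; (−1)^{1·0·8}·(+1)^0·(-1)^1 = -1.
v=11: a=11^0·(≡2), b=11^1·(≡2) mod 11; (2|11)=-1, (2|11)=-1; (−1)^{0·1·5}·(-1)^1·(-1)^0 = -1.
v=3: a=3^-6·(≡1), b=3^2·(≡1) mod 3; (1|3)=+1, (1|3)=+1; (−1)^{-6·2·1}·(+1)^2·(+1)^-6 = +1.
Ram(-323, -30305) = {5, 11, 17, ∞}; no ℚ_5-point on the conic.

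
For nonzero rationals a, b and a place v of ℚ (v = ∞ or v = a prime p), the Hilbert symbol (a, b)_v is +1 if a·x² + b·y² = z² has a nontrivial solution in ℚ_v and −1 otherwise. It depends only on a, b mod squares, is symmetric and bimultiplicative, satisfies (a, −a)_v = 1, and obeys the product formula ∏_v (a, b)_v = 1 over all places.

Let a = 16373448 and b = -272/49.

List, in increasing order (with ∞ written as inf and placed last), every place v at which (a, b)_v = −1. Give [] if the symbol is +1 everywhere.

[]

(a, b) ≡ (9282, -17) mod (ℚ^×)²; places V = {2, 3, 7, 13, 17, ∞}.
(a,b)_3: α=3, u≡1; β=0, v≡1 (mod 3); (1|3)=+1, (1|3)=+1; sign (−1)^0·+1^0·+1^3 = +1.
(a,b)_∞: sgn(9282)=+, sgn(-17)=−, so +1.
(a,b)_7: α=3, u≡3; β=-2, v≡1 (mod 7); (3|7)=-1, (1|7)=+1; sign (−1)^0·-1^-2·+1^3 = +1.
(a,b)_13: α=1, u≡4; β=0, v≡4 (mod 13); (4|13)=+1, (4|13)=+1; sign (−1)^0·+1^0·+1^1 = +1.
(a,b)_17: α=1, u≡9; β=1, v≡8 (mod 17); (9|17)=+1, (8|17)=+1; sign (−1)^0·+1^1·+1^1 = +1.
(a,b)_2: α=3, β=4; u≡1, v≡7 (mod 8); ε(u)ε(v)=0·1, αω(v)=3·0, βω(u)=4·0; sum ≡ 0  ⇒  +1.
Ram(a, b) = ∅: the form 9282·x² + -17·y² − z² is isotropic over every ℚ_v, so by Hasse–Minkowski it is isotropic over ℚ.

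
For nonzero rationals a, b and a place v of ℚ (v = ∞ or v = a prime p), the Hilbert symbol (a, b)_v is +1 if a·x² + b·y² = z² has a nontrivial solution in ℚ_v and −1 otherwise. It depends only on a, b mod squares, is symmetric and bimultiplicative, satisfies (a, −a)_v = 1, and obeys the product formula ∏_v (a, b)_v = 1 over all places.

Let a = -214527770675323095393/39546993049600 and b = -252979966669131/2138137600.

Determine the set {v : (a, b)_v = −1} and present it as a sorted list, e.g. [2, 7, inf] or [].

[13, 41, 43, inf]

(a, b) ≡ (-21793, -13499291) mod (ℚ^×)²; places V = {2, 3, 5, 13, 17, 19, 31, 37, 41, 43, ∞}.
(a,b)_5: α=-2, u≡3; β=-2, v≡1 (mod 5); (3|5)=-1, (1|5)=+1; sign (−1)^0·-1^-2·+1^-2 = +1.
(a,b)_31: α=1, u≡8; β=1, v≡13 (mod 31); (8|31)=+1, (13|31)=-1; sign (−1)^1·+1^1·-1^1 = +1.
(a,b)_19: α=1, u≡2; β=1, v≡4 (mod 19); (2|19)=-1, (4|19)=+1; sign (−1)^1·-1^1·+1^1 = +1.
(a,b)_3: α=4, u≡2; β=4, v≡1 (mod 3); (2|3)=-1, (1|3)=+1; sign (−1)^0·-1^4·+1^4 = +1.
(a,b)_41: α=2, u≡28; β=1, v≡16 (mod 41); (28|41)=-1, (16|41)=+1; sign (−1)^0·-1^1·+1^2 = -1.
(a,b)_37: α=3, u≡33; β=2, v≡1 (mod 37); (33|37)=+1, (1|37)=+1; sign (−1)^0·+1^2·+1^3 = +1.
(a,b)_17: α=-6, u≡15; β=-4, v≡16 (mod 17); (15|17)=+1, (16|17)=+1; sign (−1)^0·+1^-4·+1^-6 = +1.
(a,b)_2: α=-16, β=-10; u≡7, v≡5 (mod 8); ε(u)ε(v)=1·0, αω(v)=-16·1, βω(u)=-10·0; sum ≡ 0  ⇒  +1.
(a,b)_43: α=2, u≡39; β=1, v≡23 (mod 43); (39|43)=-1, (23|43)=+1; sign (−1)^0·-1^1·+1^2 = -1.
(a,b)_∞: sgn(-21793)=−, sgn(-13499291)=−, so -1.
(a,b)_13: α=4, u≡6; β=3, v≡6 (mod 13); (6|13)=-1, (6|13)=-1; sign (−1)^0·-1^3·-1^4 = -1.
Ram(-21793, -13499291) = {13, 41, 43, ∞}; no ℚ_13-point on the conic.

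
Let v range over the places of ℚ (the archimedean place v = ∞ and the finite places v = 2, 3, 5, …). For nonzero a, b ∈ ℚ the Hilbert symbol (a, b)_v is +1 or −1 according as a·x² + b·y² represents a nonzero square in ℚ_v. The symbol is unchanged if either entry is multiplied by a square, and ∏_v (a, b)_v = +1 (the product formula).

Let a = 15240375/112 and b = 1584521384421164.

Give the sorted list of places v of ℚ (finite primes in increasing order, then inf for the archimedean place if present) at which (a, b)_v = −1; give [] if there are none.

[7, 31]

(a, b) ≡ (474145, 899) mod (ℚ^×)²; places V = {2, 3, 5, 7, 19, 23, 29, 31, ∞}.
(a,b)_19: α=1, u≡18; β=2, v≡4 (mod 19); (18|19)=-1, (4|19)=+1; sign (−1)^0·-1^2·+1^1 = +1.
(a,b)_∞: sgn(474145)=+, sgn(899)=+, so +1.
(a,b)_3: α=2, u≡1; β=0, v≡2 (mod 3); (1|3)=+1, (2|3)=-1; sign (−1)^0·+1^0·-1^2 = +1.
(a,b)_31: α=1, u≡21; β=3, v≡15 (mod 31); (21|31)=-1, (15|31)=-1; sign (−1)^1·-1^3·-1^1 = -1.
(a,b)_29: α=0, u≡6; β=1, v≡15 (mod 29); (6|29)=+1, (15|29)=-1; sign (−1)^0·+1^1·-1^0 = +1.
(a,b)_2: α=-4, β=2; u≡1, v≡3 (mod 8); ε(u)ε(v)=0·1, αω(v)=-4·1, βω(u)=2·0; sum ≡ 0  ⇒  +1.
(a,b)_23: α=1, u≡17; β=2, v≡13 (mod 23); (17|23)=-1, (13|23)=+1; sign (−1)^0·-1^2·+1^1 = +1.
(a,b)_7: α=-1, u≡5; β=4, v≡6 (mod 7); (5|7)=-1, (6|7)=-1; sign (−1)^0·-1^4·-1^-1 = -1.
(a,b)_5: α=3, u≡4; β=0, v≡4 (mod 5); (4|5)=+1, (4|5)=+1; sign (−1)^0·+1^0·+1^3 = +1.
|Ram(474145, 899)| = 2, even; anisotropic at {7, 31}.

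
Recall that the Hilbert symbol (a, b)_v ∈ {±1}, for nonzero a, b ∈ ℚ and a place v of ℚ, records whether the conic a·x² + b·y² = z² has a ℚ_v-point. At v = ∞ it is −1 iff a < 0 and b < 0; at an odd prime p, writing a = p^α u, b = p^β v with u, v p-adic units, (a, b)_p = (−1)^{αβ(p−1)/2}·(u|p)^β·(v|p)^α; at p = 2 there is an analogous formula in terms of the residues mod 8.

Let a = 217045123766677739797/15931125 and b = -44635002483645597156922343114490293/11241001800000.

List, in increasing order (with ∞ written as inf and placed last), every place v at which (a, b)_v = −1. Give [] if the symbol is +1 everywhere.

[11, 43]

Mod squares: a ≡ 2585, b ≡ -2811985. Check v ∈ {∞, 2, 3, 5, 7, 11, 17, 19, 23, 29, 41, 43, 47}.
v=11: a=11^1·(≡3), b=11^3·(≡1) mod 11; (3|11)=+1, (1|11)=+1; (−1)^{1·3·5}·(+1)^3·(+1)^1 = -1.
v=3: a=3^-2·(≡2), b=3^-4·(≡2) mod 3; (2|3)=-1, (2|3)=-1; (−1)^{-2·-4·1}·(-1)^-4·(-1)^-2 = +1.
v=41: a=41^2·(≡21), b=41^3·(≡20) mod 41; (21|41)=+1, (20|41)=+1; (−1)^{2·3·20}·(+1)^3·(+1)^2 = +1.
v=7: a=7^-2·(≡4), b=7^-4·(≡5) mod 7; (4|7)=+1, (5|7)=-1; (−1)^{-2·-4·3}·(+1)^-4·(-1)^-2 = +1.
v=5: a=5^-3·(≡3), b=5^-5·(≡2) mod 5; (3|5)=-1, (2|5)=-1; (−1)^{-3·-5·2}·(-1)^-5·(-1)^-3 = +1.
v=19: a=19^2·(≡9), b=19^2·(≡12) mod 19; (9|19)=+1, (12|19)=-1; (−1)^{2·2·9}·(+1)^2·(-1)^2 = +1.
v=∞: 2585 > 0 and -2811985 < 0  ⇒  (a,b)_∞ = +1.
v=2: v_2(a)=0, v_2(b)=-6; units ≡ 1, 7 (mod 8); ε·ε+αω+βω = 0·1+0·0+-6·0 ≡ 0  ⇒  (a,b)_2 = +1.
v=47: a=47^1·(≡16), b=47^2·(≡21) mod 47; (16|47)=+1, (21|47)=+1; (−1)^{1·2·23}·(+1)^2·(+1)^1 = +1.
v=17: a=17^-2·(≡4), b=17^-2·(≡2) mod 17; (4|17)=+1, (2|17)=+1; (−1)^{-2·-2·8}·(+1)^-2·(+1)^-2 = +1.
v=23: a=23^2·(≡13), b=23^2·(≡1) mod 23; (13|23)=+1, (1|23)=+1; (−1)^{2·2·11}·(+1)^2·(+1)^2 = +1.
v=29: a=29^4·(≡23), b=29^9·(≡8) mod 29; (23|29)=+1, (8|29)=-1; (−1)^{4·9·14}·(+1)^9·(-1)^4 = +1.
v=43: a=43^2·(≡34), b=43^3·(≡3) mod 43; (34|43)=-1, (3|43)=-1; (−1)^{2·3·21}·(-1)^3·(-1)^2 = -1.
Ram(2585, -2811985) = {11, 43}; no ℚ_11-point on the conic.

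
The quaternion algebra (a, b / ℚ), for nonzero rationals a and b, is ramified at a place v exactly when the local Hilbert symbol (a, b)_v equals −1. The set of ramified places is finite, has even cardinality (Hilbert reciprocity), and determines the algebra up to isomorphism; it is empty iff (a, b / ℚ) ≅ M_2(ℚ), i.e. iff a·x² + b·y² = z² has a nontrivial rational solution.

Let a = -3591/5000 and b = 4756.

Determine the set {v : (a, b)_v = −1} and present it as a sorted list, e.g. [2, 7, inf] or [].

(a, b) ≡ (-798, 1189) mod (ℚ^×)²; places V = {2, 3, 5, 7, 19, 29, 41, ∞}.
(a,b)_29: α=0, u≡27; β=1, v≡19 (mod 29); (27|29)=-1, (19|29)=-1; sign (−1)^0·-1^1·-1^0 = -1.
(a,b)_2: α=-3, β=2; u≡1, v≡5 (mod 8); ε(u)ε(v)=0·0, αω(v)=-3·1, βω(u)=2·0; sum ≡ 1  ⇒  -1.
(a,b)_7: α=1, u≡6; β=0, v≡3 (mod 7); (6|7)=-1, (3|7)=-1; sign (−1)^0·-1^0·-1^1 = -1.
(a,b)_3: α=3, u≡1; β=0, v≡1 (mod 3); (1|3)=+1, (1|3)=+1; sign (−1)^0·+1^0·+1^3 = +1.
(a,b)_19: α=1, u≡13; β=0, v≡6 (mod 19); (13|19)=-1, (6|19)=+1; sign (−1)^0·-1^0·+1^1 = +1.
(a,b)_∞: sgn(-798)=−, sgn(1189)=+, so +1.
(a,b)_5: α=-4, u≡3; β=0, v≡1 (mod 5); (3|5)=-1, (1|5)=+1; sign (−1)^0·-1^0·+1^-4 = +1.
(a,b)_41: α=0, u≡12; β=1, v≡34 (mod 41); (12|41)=-1, (34|41)=-1; sign (−1)^0·-1^1·-1^0 = -1.
|Ram(-798, 1189)| = 4, even; anisotropic at {2, 7, 29, 41}.

[2, 7, 29, 41]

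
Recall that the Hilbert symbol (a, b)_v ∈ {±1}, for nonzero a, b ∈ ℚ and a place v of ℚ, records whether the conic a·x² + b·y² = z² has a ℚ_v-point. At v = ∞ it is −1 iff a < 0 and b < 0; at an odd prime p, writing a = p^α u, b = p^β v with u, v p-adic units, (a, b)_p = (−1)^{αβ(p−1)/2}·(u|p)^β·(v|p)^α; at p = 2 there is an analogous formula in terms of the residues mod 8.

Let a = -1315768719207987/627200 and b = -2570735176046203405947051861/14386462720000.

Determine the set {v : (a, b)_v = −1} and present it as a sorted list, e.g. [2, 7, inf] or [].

Mod squares: a ≡ -646, b ≡ -42427. Check v ∈ {∞, 2, 3, 5, 7, 11, 17, 19, 29, 37}.
v=29: a=29^2·(≡3), b=29^3·(≡16) mod 29; (3|29)=-1, (16|29)=+1; (−1)^{2·3·14}·(-1)^3·(+1)^2 = -1.
v=11: a=11^2·(≡4), b=11^3·(≡5) mod 11; (4|11)=+1, (5|11)=+1; (−1)^{2·3·5}·(+1)^3·(+1)^2 = +1.
v=∞: -646 < 0 and -42427 < 0  ⇒  (a,b)_∞ = -1.
v=19: a=19^3·(≡16), b=19^5·(≡11) mod 19; (16|19)=+1, (11|19)=+1; (−1)^{3·5·9}·(+1)^5·(+1)^3 = -1.
v=7: a=7^-2·(≡3), b=7^-3·(≡1) mod 7; (3|7)=-1, (1|7)=+1; (−1)^{-2·-3·3}·(-1)^-3·(+1)^-2 = -1.
v=5: a=5^-2·(≡1), b=5^-4·(≡2) mod 5; (1|5)=+1, (2|5)=-1; (−1)^{-2·-4·2}·(+1)^-4·(-1)^-2 = +1.
v=37: a=37^2·(≡2), b=37^4·(≡25) mod 37; (2|37)=-1, (25|37)=+1; (−1)^{2·4·18}·(-1)^4·(+1)^2 = +1.
v=3: a=3^4·(≡2), b=3^10·(≡2) mod 3; (2|3)=-1, (2|3)=-1; (−1)^{4·10·1}·(-1)^10·(-1)^4 = +1.
v=2: v_2(a)=-9, v_2(b)=-26; units ≡ 5, 5 (mod 8); ε·ε+αω+βω = 0·0+-9·1+-26·1 ≡ 1  ⇒  (a,b)_2 = -1.
v=17: a=17^1·(≡9), b=17^2·(≡11) mod 17; (9|17)=+1, (11|17)=-1; (−1)^{1·2·8}·(+1)^2·(-1)^1 = -1.
(-646, -42427 / ℚ) ramifies at {2, 7, 17, 19, 29, ∞}: a division algebra.

[2, 7, 17, 19, 29, inf]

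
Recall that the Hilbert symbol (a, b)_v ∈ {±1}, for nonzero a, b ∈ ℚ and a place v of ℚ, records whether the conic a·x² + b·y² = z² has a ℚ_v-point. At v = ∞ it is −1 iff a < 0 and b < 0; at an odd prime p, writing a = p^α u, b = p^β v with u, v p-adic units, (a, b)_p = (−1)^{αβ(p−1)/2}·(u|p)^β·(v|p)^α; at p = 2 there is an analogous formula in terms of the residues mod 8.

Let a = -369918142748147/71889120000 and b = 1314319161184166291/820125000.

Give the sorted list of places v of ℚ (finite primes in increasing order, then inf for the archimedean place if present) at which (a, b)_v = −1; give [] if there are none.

[2, 11, 17, 19]

(a, b) ≡ (-969, 22) mod (ℚ^×)²; places V = {2, 3, 5, 7, 11, 17, 19, 23, 43, ∞}.
(a,b)_11: α=0, u≡8; β=1, v≡8 (mod 11); (8|11)=-1, (8|11)=-1; sign (−1)^0·-1^1·-1^0 = -1.
(a,b)_7: α=2, u≡4; β=2, v≡2 (mod 7); (4|7)=+1, (2|7)=+1; sign (−1)^0·+1^2·+1^2 = +1.
(a,b)_∞: sgn(-969)=−, sgn(22)=+, so +1.
(a,b)_3: α=-5, u≡1; β=-8, v≡1 (mod 3); (1|3)=+1, (1|3)=+1; sign (−1)^0·+1^-8·+1^-5 = +1.
(a,b)_43: α=-2, u≡3; β=0, v≡34 (mod 43); (3|43)=-1, (34|43)=-1; sign (−1)^0·-1^0·-1^-2 = +1.
(a,b)_5: α=-4, u≡4; β=-6, v≡2 (mod 5); (4|5)=+1, (2|5)=-1; sign (−1)^0·+1^-6·-1^-4 = +1.
(a,b)_2: α=-8, β=-3; u≡7, v≡3 (mod 8); ε(u)ε(v)=1·1, αω(v)=-8·1, βω(u)=-3·0; sum ≡ 1  ⇒  -1.
(a,b)_23: α=4, u≡22; β=4, v≡5 (mod 23); (22|23)=-1, (5|23)=-1; sign (−1)^0·-1^4·-1^4 = +1.
(a,b)_19: α=1, u≡1; β=2, v≡12 (mod 19); (1|19)=+1, (12|19)=-1; sign (−1)^0·+1^2·-1^1 = -1.
(a,b)_17: α=5, u≡7; β=6, v≡5 (mod 17); (7|17)=-1, (5|17)=-1; sign (−1)^0·-1^6·-1^5 = -1.
(-969, 22 / ℚ) ramifies at {2, 11, 17, 19}: a division algebra.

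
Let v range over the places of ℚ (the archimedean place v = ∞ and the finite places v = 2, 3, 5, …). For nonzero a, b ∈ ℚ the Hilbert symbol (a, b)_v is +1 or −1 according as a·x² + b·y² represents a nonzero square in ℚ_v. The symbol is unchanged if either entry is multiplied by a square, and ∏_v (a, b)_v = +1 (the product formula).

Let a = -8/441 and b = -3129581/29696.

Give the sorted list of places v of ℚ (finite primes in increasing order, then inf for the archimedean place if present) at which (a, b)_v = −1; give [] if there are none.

[2, 13, 29, inf]

Mod squares: a ≡ -2, b ≡ -6409. Check v ∈ {∞, 2, 3, 7, 13, 17, 29}.
v=∞: -2 < 0 and -6409 < 0  ⇒  (a,b)_∞ = -1.
v=7: a=7^-2·(≡3), b=7^2·(≡3) mod 7; (3|7)=-1, (3|7)=-1; (−1)^{-2·2·3}·(-1)^2·(-1)^-2 = +1.
v=29: a=29^0·(≡18), b=29^-1·(≡11) mod 29; (18|29)=-1, (11|29)=-1; (−1)^{0·-1·14}·(-1)^-1·(-1)^0 = -1.
v=17: a=17^0·(≡8), b=17^3·(≡14) mod 17; (8|17)=+1, (14|17)=-1; (−1)^{0·3·8}·(+1)^3·(-1)^0 = +1.
v=13: a=13^0·(≡8), b=13^1·(≡9) mod 13; (8|13)=-1, (9|13)=+1; (−1)^{0·1·6}·(-1)^1·(+1)^0 = -1.
v=2: v_2(a)=3, v_2(b)=-10; units ≡ 7, 7 (mod 8); ε·ε+αω+βω = 1·1+3·0+-10·0 ≡ 1  ⇒  (a,b)_2 = -1.
v=3: a=3^-2·(≡1), b=3^0·(≡2) mod 3; (1|3)=+1, (2|3)=-1; (−1)^{-2·0·1}·(+1)^0·(-1)^-2 = +1.
|Ram(-2, -6409)| = 4, even; anisotropic at {2, 13, 29, ∞}.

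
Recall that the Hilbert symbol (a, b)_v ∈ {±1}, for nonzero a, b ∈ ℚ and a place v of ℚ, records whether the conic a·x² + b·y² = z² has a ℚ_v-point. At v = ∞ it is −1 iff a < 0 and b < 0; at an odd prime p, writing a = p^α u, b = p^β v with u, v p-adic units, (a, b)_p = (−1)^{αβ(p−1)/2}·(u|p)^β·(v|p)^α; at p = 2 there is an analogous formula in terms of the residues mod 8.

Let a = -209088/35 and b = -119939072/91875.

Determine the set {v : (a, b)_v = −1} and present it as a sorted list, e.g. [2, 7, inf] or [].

[3, inf]

Mod squares: a ≡ -105, b ≡ -6. Check v ∈ {∞, 2, 3, 5, 7, 11}.
v=5: a=5^-1·(≡1), b=5^-4·(≡4) mod 5; (1|5)=+1, (4|5)=+1; (−1)^{-1·-4·2}·(+1)^-4·(+1)^-1 = +1.
v=2: v_2(a)=6, v_2(b)=13; units ≡ 7, 5 (mod 8); ε·ε+αω+βω = 1·0+6·1+13·0 ≡ 0  ⇒  (a,b)_2 = +1.
v=11: a=11^2·(≡5), b=11^4·(≡1) mod 11; (5|11)=+1, (1|11)=+1; (−1)^{2·4·5}·(+1)^4·(+1)^2 = +1.
v=∞: -105 < 0 and -6 < 0  ⇒  (a,b)_∞ = -1.
v=3: a=3^3·(≡1), b=3^-1·(≡1) mod 3; (1|3)=+1, (1|3)=+1; (−1)^{3·-1·1}·(+1)^-1·(+1)^3 = -1.
v=7: a=7^-1·(≡6), b=7^-2·(≡1) mod 7; (6|7)=-1, (1|7)=+1; (−1)^{-1·-2·3}·(-1)^-2·(+1)^-1 = +1.
|Ram(-105, -6)| = 2, even; anisotropic at {3, ∞}.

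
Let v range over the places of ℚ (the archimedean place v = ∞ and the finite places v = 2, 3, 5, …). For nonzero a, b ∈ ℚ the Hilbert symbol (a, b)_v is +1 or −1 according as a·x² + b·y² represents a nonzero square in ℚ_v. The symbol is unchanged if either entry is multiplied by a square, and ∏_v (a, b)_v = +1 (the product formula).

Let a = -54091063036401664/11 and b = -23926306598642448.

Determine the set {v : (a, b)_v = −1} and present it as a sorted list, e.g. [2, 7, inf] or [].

(a, b) ≡ (-34034, -572033) mod (ℚ^×)²; places V = {2, 3, 7, 11, 13, 17, 19, 23, ∞}.
(a,b)_∞: sgn(-34034)=−, sgn(-572033)=−, so -1.
(a,b)_17: α=1, u≡8; β=1, v≡5 (mod 17); (8|17)=+1, (5|17)=-1; sign (−1)^0·+1^1·-1^1 = -1.
(a,b)_19: α=2, u≡15; β=3, v≡2 (mod 19); (15|19)=-1, (2|19)=-1; sign (−1)^0·-1^3·-1^2 = -1.
(a,b)_11: α=-1, u≡2; β=1, v≡3 (mod 11); (2|11)=-1, (3|11)=+1; sign (−1)^1·-1^1·+1^-1 = +1.
(a,b)_13: α=3, u≡2; β=2, v≡11 (mod 13); (2|13)=-1, (11|13)=-1; sign (−1)^0·-1^2·-1^3 = -1.
(a,b)_2: α=11, β=4; u≡7, v≡7 (mod 8); ε(u)ε(v)=1·1, αω(v)=11·0, βω(u)=4·0; sum ≡ 1  ⇒  -1.
(a,b)_7: α=1, u≡3; β=1, v≡5 (mod 7); (3|7)=-1, (5|7)=-1; sign (−1)^1·-1^1·-1^1 = -1.
(a,b)_3: α=0, u≡1; β=4, v≡1 (mod 3); (1|3)=+1, (1|3)=+1; sign (−1)^0·+1^4·+1^0 = +1.
(a,b)_23: α=4, u≡18; β=3, v≡19 (mod 23); (18|23)=+1, (19|23)=-1; sign (−1)^0·+1^3·-1^4 = +1.
(-34034, -572033 / ℚ) ramifies at {2, 7, 13, 17, 19, ∞}: a division algebra.

[2, 7, 13, 17, 19, inf]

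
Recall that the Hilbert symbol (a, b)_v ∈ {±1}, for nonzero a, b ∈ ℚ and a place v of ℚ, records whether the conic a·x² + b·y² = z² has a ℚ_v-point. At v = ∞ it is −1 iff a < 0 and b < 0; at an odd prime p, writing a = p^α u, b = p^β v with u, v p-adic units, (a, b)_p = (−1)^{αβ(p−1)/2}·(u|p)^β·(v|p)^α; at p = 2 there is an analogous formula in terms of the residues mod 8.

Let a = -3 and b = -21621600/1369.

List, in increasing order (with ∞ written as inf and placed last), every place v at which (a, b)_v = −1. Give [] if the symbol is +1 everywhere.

(a, b) ≡ (-3, -6006) mod (ℚ^×)²; places V = {2, 3, 5, 7, 11, 13, 37, ∞}.
(a,b)_7: α=0, u≡4; β=1, v≡5 (mod 7); (4|7)=+1, (5|7)=-1; sign (−1)^0·+1^1·-1^0 = +1.
(a,b)_11: α=0, u≡8; β=1, v≡9 (mod 11); (8|11)=-1, (9|11)=+1; sign (−1)^0·-1^1·+1^0 = -1.
(a,b)_2: α=0, β=5; u≡5, v≡5 (mod 8); ε(u)ε(v)=0·0, αω(v)=0·1, βω(u)=5·1; sum ≡ 1  ⇒  -1.
(a,b)_5: α=0, u≡2; β=2, v≡4 (mod 5); (2|5)=-1, (4|5)=+1; sign (−1)^0·-1^2·+1^0 = +1.
(a,b)_37: α=0, u≡34; β=-2, v≡16 (mod 37); (34|37)=+1, (16|37)=+1; sign (−1)^0·+1^-2·+1^0 = +1.
(a,b)_∞: sgn(-3)=−, sgn(-6006)=−, so -1.
(a,b)_3: α=1, u≡2; β=3, v≡2 (mod 3); (2|3)=-1, (2|3)=-1; sign (−1)^1·-1^3·-1^1 = -1.
(a,b)_13: α=0, u≡10; β=1, v≡5 (mod 13); (10|13)=+1, (5|13)=-1; sign (−1)^0·+1^1·-1^0 = +1.
(-3, -6006 / ℚ) ramifies at {2, 3, 11, ∞}: a division algebra.

[2, 3, 11, inf]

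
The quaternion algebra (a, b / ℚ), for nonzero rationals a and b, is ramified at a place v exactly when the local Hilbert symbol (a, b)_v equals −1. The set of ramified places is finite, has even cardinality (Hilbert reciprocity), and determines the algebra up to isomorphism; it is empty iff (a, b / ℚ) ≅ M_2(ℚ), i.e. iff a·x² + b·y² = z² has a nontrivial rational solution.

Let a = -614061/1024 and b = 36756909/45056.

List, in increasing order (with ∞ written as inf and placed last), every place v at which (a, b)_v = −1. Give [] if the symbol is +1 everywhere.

Mod squares: a ≡ -21, b ≡ 231. Check v ∈ {∞, 2, 3, 7, 11, 19}.
v=∞: -21 < 0 and 231 > 0  ⇒  (a,b)_∞ = +1.
v=11: a=11^0·(≡3), b=11^-1·(≡6) mod 11; (3|11)=+1, (6|11)=-1; (−1)^{0·-1·5}·(+1)^-1·(-1)^0 = +1.
v=19: a=19^2·(≡5), b=19^0·(≡14) mod 19; (5|19)=+1, (14|19)=-1; (−1)^{2·0·9}·(+1)^0·(-1)^2 = +1.
v=3: a=3^5·(≡2), b=3^7·(≡2) mod 3; (2|3)=-1, (2|3)=-1; (−1)^{5·7·1}·(-1)^7·(-1)^5 = -1.
v=7: a=7^1·(≡4), b=7^5·(≡6) mod 7; (4|7)=+1, (6|7)=-1; (−1)^{1·5·3}·(+1)^5·(-1)^1 = +1.
v=2: v_2(a)=-10, v_2(b)=-12; units ≡ 3, 7 (mod 8); ε·ε+αω+βω = 1·1+-10·0+-12·1 ≡ 1  ⇒  (a,b)_2 = -1.
|Ram(-21, 231)| = 2, even; anisotropic at {2, 3}.

[2, 3]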